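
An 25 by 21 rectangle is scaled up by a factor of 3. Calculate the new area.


Original dimensions: 25 x 21
Enlargement factor = 3
New width = 25 * 3 = 75
New height = 21 * 3 = 63
New area = 75 * 63 = 4725

4725


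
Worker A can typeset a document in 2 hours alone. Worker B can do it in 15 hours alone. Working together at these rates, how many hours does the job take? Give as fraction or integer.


Rate of A = 1/2 job per hour
Rate of B = 1/15 job per hour
Combined rate = 1/2 + 1/15
Find common denominator: (15 + 2)/(2*15) = 17/30
Combined rate = 17/30 job per hour
Time together = 1 / (17/30) = 30/17 hours

30/17


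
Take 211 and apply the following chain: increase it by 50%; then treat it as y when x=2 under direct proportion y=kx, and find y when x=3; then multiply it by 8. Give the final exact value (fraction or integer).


Start with 211.
Step 1: Increase by 50%: 211 * 150/100 = 633/2
Step 2: Direct prop: k = (633/2)/2; new y = k*3 = 633/2*3/2 = 1899/4
Step 3: Multiply by 8: 1899/4 * 8 = 3798
Final result = 3798

3798


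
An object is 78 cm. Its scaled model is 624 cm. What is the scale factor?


Original length = 78 cm
Scaled length = 624 cm
Scale factor = 624 / 78
= 8

8


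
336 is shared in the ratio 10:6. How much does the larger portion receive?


Total parts = 10 + 6 = 16
Value per part = 336 / 16 = 21
First share = 10 * 21 = 210
Second share = 6 * 21 = 126
Larger share = 210

210


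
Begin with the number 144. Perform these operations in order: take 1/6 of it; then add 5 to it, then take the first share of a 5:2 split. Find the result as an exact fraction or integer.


Start with 144.
Step 1: Take 1/6: 144 * 1/6 = 24
Step 2: Add 5: 24+5=29; split 5:2 first = 29*5/7 = 145/7
Final result = 145/7

145/7


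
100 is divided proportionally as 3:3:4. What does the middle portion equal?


Ratio = 3:3:4
Total parts = 3 + 3 + 4 = 10
Value per part = 100 / 10 = 10
First share = 3 * 10 = 30
Middle share = 3 * 10 = 30
Third share = 4 * 10 = 40

30


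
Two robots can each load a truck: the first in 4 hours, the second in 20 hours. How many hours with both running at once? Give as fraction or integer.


Rate of A = 1/4 job per hour
Rate of B = 1/20 job per hour
Combined rate = 1/4 + 1/20
Find common denominator: (20 + 4)/(4*20) = 24/80
Combined rate = 3/10 job per hour
Time together = 1 / (3/10) = 10/3 hours

10/3


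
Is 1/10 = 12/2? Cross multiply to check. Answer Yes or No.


Cross multiply to check 1/10 = 12/2
Left cross product: 1 * 2 = 2
Right cross product: 10 * 12 = 120
2 != 120
Not equal, so proportions differ => No

No


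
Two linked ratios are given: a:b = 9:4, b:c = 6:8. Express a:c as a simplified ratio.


Given a:b = 9:4 and b:c = 6:8
Make b consistent. Multiply first ratio by 6: a:b = 54:24
Multiply second ratio by 4: b:c = 24:32
Now b = 24 in both, so a:b:c = 54:24:32
Therefore a:c = 54:32
Simplify by GCD: a:c = 27:16

27:16


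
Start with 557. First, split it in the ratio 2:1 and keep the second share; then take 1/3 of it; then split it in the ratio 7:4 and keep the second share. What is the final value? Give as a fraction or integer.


Start with 557.
Step 1: Split 2:1, second share = 557 * 1/3 = 557/3
Step 2: Take 1/3: 557/3 * 1/3 = 557/9
Step 3: Split 7:4, second share = 557/9 * 4/11 = 2228/99
Final result = 2228/99

2228/99


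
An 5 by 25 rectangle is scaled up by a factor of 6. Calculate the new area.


Original dimensions: 5 x 25
Enlargement factor = 6
New width = 5 * 6 = 30
New height = 25 * 6 = 150
New area = 30 * 150 = 4500

4500


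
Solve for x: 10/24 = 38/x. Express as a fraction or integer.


Setting up: 10/24 = 38/x
Cross multiply: 10 * x = 24 * 38
10x = 912
x = 912/10
x = 456/5

456/5


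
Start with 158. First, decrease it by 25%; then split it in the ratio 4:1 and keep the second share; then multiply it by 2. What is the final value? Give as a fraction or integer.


Start with 158.
Step 1: Decrease by 25%: 158 * 75/100 = 237/2
Step 2: Split 4:1, second share = 237/2 * 1/5 = 237/10
Step 3: Multiply by 2: 237/10 * 2 = 237/5
Final result = 237/5

237/5


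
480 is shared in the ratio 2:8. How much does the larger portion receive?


Total parts = 2 + 8 = 10
Value per part = 480 / 10 = 48
First share = 2 * 48 = 96
Second share = 8 * 48 = 384
Larger share = 384

384


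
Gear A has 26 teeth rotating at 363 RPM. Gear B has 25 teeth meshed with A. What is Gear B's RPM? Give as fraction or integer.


Gear ratio: teeth_A * RPM_A = teeth_B * RPM_B
26 * 363 = 25 * RPM_B
9438 = 25 * RPM_B
RPM_B = 9438 / 25
RPM_B = 9438/25

9438/25


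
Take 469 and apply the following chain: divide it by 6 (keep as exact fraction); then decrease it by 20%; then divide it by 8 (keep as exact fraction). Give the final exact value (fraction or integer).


Start with 469.
Step 1: Divide by 6: 469 / 6 = 469/6
Step 2: Decrease by 20%: 469/6 * 80/100 = 938/15
Step 3: Divide by 8: 938/15 / 8 = 469/60
Final result = 469/60

469/60


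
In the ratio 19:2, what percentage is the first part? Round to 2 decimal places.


Total parts = 19 + 2 = 21
First part fraction = 19/21
Percentage = (19/21) * 100
= 0.904762 * 100
= 90.48%

90.48


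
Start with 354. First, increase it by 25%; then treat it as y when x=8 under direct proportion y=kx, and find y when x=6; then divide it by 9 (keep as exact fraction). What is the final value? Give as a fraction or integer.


Start with 354.
Step 1: Increase by 25%: 354 * 125/100 = 885/2
Step 2: Direct prop: k = (885/2)/8; new y = k*6 = 885/2*6/8 = 2655/8
Step 3: Divide by 9: 2655/8 / 9 = 295/8
Final result = 295/8

295/8


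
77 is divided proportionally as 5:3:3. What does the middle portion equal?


Ratio = 5:3:3
Total parts = 5 + 3 + 3 = 11
Value per part = 77 / 11 = 7
First share = 5 * 7 = 35
Middle share = 3 * 7 = 21
Third share = 3 * 7 = 21

21


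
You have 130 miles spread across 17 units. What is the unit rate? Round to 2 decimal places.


Total miles = 130
Number of units = 17
Unit rate = 130 / 17
= 7.65 miles per unit

7.65


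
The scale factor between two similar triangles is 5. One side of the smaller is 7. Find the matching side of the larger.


Similar triangles have proportional sides
Scale factor = 5
Smaller side = 7
Corresponding larger side = 7 * 5
= 35

35


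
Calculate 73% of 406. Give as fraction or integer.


Compute 73% of 406
Convert percentage: 73% = 73/100
Multiply: 406 * 73/100
= 29638/100
= 14819/50

14819/50


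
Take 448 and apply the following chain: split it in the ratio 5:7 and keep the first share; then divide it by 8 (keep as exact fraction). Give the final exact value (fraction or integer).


Start with 448.
Step 1: Split 5:7, first share = 448 * 5/12 = 560/3
Step 2: Divide by 8: 560/3 / 8 = 70/3
Final result = 70/3

70/3


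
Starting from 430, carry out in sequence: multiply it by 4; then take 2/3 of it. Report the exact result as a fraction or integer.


Start with 430.
Step 1: Multiply by 4: 430 * 4 = 1720
Step 2: Take 2/3: 1720 * 2/3 = 3440/3
Final result = 3440/3

3440/3


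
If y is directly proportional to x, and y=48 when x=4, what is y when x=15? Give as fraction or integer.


Direct proportion: y = kx
Find k: k = 48/4 = 12
Compute y at x=15: y = 12 * 15
y = 180

180


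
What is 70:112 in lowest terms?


Find GCD(70, 112)
GCD = 14
Divide both by 14: 70/14 = 5, 112/14 = 8
Simplified ratio = 5:8

5:8


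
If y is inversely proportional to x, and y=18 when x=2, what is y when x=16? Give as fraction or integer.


Inverse proportion: y = k/x
Find k: k = 2 * 18 = 36
Compute y at x=16: y = 36/16
y = 9/4

9/4


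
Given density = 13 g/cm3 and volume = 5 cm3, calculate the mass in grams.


Using mass = density * volume
Density = 13 g/cm3
Volume = 5 cm3
Mass = 13 * 5
= 65 g

65


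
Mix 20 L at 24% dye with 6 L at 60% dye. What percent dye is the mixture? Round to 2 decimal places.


Solute in mixture 1 = 24% of 20 L = 20*24/100 = 24/5 L
Solute in mixture 2 = 60% of 6 L = 6*60/100 = 18/5 L
Total solute = 24/5 + 18/5 = 42/5 L
Total volume = 20 + 6 = 26 L
Final concentration = 42/5/26 * 100 = 32.31%

32.31


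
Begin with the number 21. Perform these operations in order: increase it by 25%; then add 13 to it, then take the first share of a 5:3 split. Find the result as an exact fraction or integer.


Start with 21.
Step 1: Increase by 25%: 21 * 125/100 = 105/4
Step 2: Add 13: 105/4+13=157/4; split 5:3 first = 157/4*5/8 = 785/32
Final result = 785/32

785/32


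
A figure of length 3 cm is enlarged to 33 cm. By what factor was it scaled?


Original length = 3 cm
Scaled length = 33 cm
Scale factor = 33 / 3
= 11

11


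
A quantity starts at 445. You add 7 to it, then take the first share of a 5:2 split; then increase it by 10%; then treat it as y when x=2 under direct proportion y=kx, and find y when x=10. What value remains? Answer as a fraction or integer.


Start with 445.
Step 1: Add 7: 445+7=452; split 5:2 first = 452*5/7 = 2260/7
Step 2: Increase by 10%: 2260/7 * 110/100 = 2486/7
Step 3: Direct prop: k = (2486/7)/2; new y = k*10 = 2486/7*10/2 = 12430/7
Final result = 12430/7

12430/7


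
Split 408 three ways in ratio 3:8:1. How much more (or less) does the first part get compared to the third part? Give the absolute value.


Total parts = 3 + 8 + 1 = 12
Value per part = 408 / 12 = 34
Shares: 3*34=102, 8*34=272, 1*34=34
First share = 102, third share = 34
Difference = |102 - 34| = 68

68


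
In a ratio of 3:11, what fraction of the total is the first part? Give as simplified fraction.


Total parts = 3 + 11 = 14
First part fraction = 3/14
Simplify: 3/14 = 3/14

3/14


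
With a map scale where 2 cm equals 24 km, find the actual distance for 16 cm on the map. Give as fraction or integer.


Map scale: 2 cm = 24 km
Measured distance on map = 16 cm
Set up proportion: 16 * 24 / 2
= 384 / 2
= 192 km

192


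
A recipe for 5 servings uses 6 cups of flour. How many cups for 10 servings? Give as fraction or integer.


Original: 6 cups for 5 servings
Target servings = 10
Scaling factor = 10/5
New amount = 6 * 10/5
= 60/5
= 12 cups

12


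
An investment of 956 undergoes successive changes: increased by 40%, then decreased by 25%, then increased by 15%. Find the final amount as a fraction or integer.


Start: 956
Step 1: increase by 40% => multiply by 140/100
  956 * 140/100 = 6692/5
Step 2: decrease by 25% => multiply by 75/100
  6692/5 * 75/100 = 5019/5
Step 3: increase by 15% => multiply by 115/100
  5019/5 * 115/100 = 115437/100
Final value = 115437/100

115437/100


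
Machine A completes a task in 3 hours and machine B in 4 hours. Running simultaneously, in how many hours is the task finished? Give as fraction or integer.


Rate of A = 1/3 job per hour
Rate of B = 1/4 job per hour
Combined rate = 1/3 + 1/4
Find common denominator: (4 + 3)/(3*4) = 7/12
Combined rate = 7/12 job per hour
Time together = 1 / (7/12) = 12/7 hours

12/7


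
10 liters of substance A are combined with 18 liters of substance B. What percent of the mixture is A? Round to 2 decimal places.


Volume of A = 10 L
Volume of B = 18 L
Total volume = 10 + 18 = 28 L
Percentage of A = (10/28) * 100
= 35.71%

35.71


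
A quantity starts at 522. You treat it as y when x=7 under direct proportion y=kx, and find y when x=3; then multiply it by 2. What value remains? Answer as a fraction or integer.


Start with 522.
Step 1: Direct prop: k = (522)/7; new y = k*3 = 522*3/7 = 1566/7
Step 2: Multiply by 2: 1566/7 * 2 = 3132/7
Final result = 3132/7

3132/7


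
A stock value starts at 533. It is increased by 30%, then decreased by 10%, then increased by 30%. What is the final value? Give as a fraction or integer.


Start: 533
Step 1: increase by 30% => multiply by 130/100
  533 * 130/100 = 6929/10
Step 2: decrease by 10% => multiply by 90/100
  6929/10 * 90/100 = 62361/100
Step 3: increase by 30% => multiply by 130/100
  62361/100 * 130/100 = 810693/1000
Final value = 810693/1000

810693/1000


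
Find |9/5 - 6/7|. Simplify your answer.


Simplify: 9/5 = 9/5 and 6/7 = 6/7
Find common denominator: LCD = 35
Convert: 63/35 and 30/35
Difference = |63 - 30|/35 = 33/35
Simplified = 33/35

33/35


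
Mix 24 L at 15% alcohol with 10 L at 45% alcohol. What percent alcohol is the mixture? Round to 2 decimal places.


Solute in mixture 1 = 15% of 24 L = 24*15/100 = 18/5 L
Solute in mixture 2 = 45% of 10 L = 10*45/100 = 9/2 L
Total solute = 18/5 + 9/2 = 81/10 L
Total volume = 24 + 10 = 34 L
Final concentration = 81/10/34 * 100 = 23.82%

23.82


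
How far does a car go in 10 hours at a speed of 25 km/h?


Using distance = speed * time
Speed = 25 km/h
Time = 10 hours
Distance = 25 * 10
= 250 km

250


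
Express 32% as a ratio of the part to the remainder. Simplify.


Part = 32%, Remainder = 68%
Ratio = 32:68
GCD(32, 68) = 4
Simplify: 8:17 = 8:17

8:17


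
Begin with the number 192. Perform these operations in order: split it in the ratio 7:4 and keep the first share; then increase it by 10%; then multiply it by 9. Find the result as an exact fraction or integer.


Start with 192.
Step 1: Split 7:4, first share = 192 * 7/11 = 1344/11
Step 2: Increase by 10%: 1344/11 * 110/100 = 672/5
Step 3: Multiply by 9: 672/5 * 9 = 6048/5
Final result = 6048/5

6048/5


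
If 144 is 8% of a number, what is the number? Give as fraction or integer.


Given: 144 is 8% of the whole
Set up: 144 = 8/100 * whole
whole = 144 * 100 / 8
whole = 14400 / 8
whole = 1800

1800


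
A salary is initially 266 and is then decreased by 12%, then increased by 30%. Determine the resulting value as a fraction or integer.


Start: 266
Step 1: decrease by 12% => multiply by 88/100
  266 * 88/100 = 5852/25
Step 2: increase by 30% => multiply by 130/100
  5852/25 * 130/100 = 38038/125
Final value = 38038/125

38038/125


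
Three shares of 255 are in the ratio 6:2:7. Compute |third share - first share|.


Total parts = 6 + 2 + 7 = 15
Value per part = 255 / 15 = 17
Shares: 6*17=102, 2*17=34, 7*17=119
Third share = 119, first share = 102
Difference = |119 - 102| = 17

17


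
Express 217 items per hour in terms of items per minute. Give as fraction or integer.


Converting from per hour to per minute
Rate = 217 items per hour
Divide by 60: 217/60
= 217/60 items per minute

217/60


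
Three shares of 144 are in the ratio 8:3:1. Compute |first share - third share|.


Total parts = 8 + 3 + 1 = 12
Value per part = 144 / 12 = 12
Shares: 8*12=96, 3*12=36, 1*12=12
First share = 96, third share = 12
Difference = |96 - 12| = 84

84


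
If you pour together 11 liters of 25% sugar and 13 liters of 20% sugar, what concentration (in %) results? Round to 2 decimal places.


Solute in mixture 1 = 25% of 11 L = 11*25/100 = 11/4 L
Solute in mixture 2 = 20% of 13 L = 13*20/100 = 13/5 L
Total solute = 11/4 + 13/5 = 107/20 L
Total volume = 11 + 13 = 24 L
Final concentration = 107/20/24 * 100 = 22.29%

22.29


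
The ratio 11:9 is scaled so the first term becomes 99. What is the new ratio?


Original ratio: 11:9
First term target: 99
Scale factor = 99 / 11 = 9
Multiply second term: 9 * 9 = 81
Equivalent ratio = 99:81

99:81


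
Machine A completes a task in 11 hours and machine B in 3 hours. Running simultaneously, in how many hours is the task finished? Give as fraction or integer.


Rate of A = 1/11 job per hour
Rate of B = 1/3 job per hour
Combined rate = 1/11 + 1/3
Find common denominator: (3 + 11)/(11*3) = 14/33
Combined rate = 14/33 job per hour
Time together = 1 / (14/33) = 33/14 hours

33/14


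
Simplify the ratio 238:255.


Find GCD(238, 255)
GCD = 17
Divide both by 17: 238/17 = 14, 255/17 = 15
Simplified ratio = 14:15

14:15


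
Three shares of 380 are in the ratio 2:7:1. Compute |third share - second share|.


Total parts = 2 + 7 + 1 = 10
Value per part = 380 / 10 = 38
Shares: 2*38=76, 7*38=266, 1*38=38
Third share = 38, second share = 266
Difference = |38 - 266| = 228

228


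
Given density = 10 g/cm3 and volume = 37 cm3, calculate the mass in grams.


Using mass = density * volume
Density = 10 g/cm3
Volume = 37 cm3
Mass = 10 * 37
= 370 g

370


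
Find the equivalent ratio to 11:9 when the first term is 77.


Original ratio: 11:9
First term target: 77
Scale factor = 77 / 11 = 7
Multiply second term: 9 * 7 = 63
Equivalent ratio = 77:63

77:63


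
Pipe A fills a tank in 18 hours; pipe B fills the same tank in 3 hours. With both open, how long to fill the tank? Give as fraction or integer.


Rate of A = 1/18 job per hour
Rate of B = 1/3 job per hour
Combined rate = 1/18 + 1/3
Find common denominator: (3 + 18)/(18*3) = 21/54
Combined rate = 7/18 job per hour
Time together = 1 / (7/18) = 18/7 hours

18/7


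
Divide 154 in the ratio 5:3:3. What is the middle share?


Ratio = 5:3:3
Total parts = 5 + 3 + 3 = 11
Value per part = 154 / 11 = 14
First share = 5 * 14 = 70
Middle share = 3 * 14 = 42
Third share = 3 * 14 = 42

42


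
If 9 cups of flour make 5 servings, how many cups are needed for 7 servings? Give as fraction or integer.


Original: 9 cups for 5 servings
Target servings = 7
Scaling factor = 7/5
New amount = 9 * 7/5
= 63/5
= 63/5 cups

63/5


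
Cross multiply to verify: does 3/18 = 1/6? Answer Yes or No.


Cross multiply to check 3/18 = 1/6
Left cross product: 3 * 6 = 18
Right cross product: 18 * 1 = 18
18 = 18
Equal, so proportions match => Yes

Yes


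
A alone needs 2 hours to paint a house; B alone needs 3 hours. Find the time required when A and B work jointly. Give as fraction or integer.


Rate of A = 1/2 job per hour
Rate of B = 1/3 job per hour
Combined rate = 1/2 + 1/3
Find common denominator: (3 + 2)/(2*3) = 5/6
Combined rate = 5/6 job per hour
Time together = 1 / (5/6) = 6/5 hours

6/5


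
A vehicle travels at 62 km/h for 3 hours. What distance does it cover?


Using distance = speed * time
Speed = 62 km/h
Time = 3 hours
Distance = 62 * 3
= 186 km

186


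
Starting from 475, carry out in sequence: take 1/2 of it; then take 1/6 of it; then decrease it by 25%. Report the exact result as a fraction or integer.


Start with 475.
Step 1: Take 1/2: 475 * 1/2 = 475/2
Step 2: Take 1/6: 475/2 * 1/6 = 475/12
Step 3: Decrease by 25%: 475/12 * 75/100 = 475/16
Final result = 475/16

475/16


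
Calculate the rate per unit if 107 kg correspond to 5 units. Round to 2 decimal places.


Total kg = 107
Number of units = 5
Unit rate = 107 / 5
= 21.40 kg per unit

21.40


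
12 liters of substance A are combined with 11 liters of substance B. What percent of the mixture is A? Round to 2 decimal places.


Volume of A = 12 L
Volume of B = 11 L
Total volume = 12 + 11 = 23 L
Percentage of A = (12/23) * 100
= 52.17%

52.17


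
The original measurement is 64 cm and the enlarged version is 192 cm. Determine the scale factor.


Original length = 64 cm
Scaled length = 192 cm
Scale factor = 192 / 64
= 3

3


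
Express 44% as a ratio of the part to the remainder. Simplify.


Part = 44%, Remainder = 56%
Ratio = 44:56
GCD(44, 56) = 4
Simplify: 11:14 = 11:14

11:14


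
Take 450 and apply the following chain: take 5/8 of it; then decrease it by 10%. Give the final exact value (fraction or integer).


Start with 450.
Step 1: Take 5/8: 450 * 5/8 = 1125/4
Step 2: Decrease by 10%: 1125/4 * 90/100 = 2025/8
Final result = 2025/8

2025/8


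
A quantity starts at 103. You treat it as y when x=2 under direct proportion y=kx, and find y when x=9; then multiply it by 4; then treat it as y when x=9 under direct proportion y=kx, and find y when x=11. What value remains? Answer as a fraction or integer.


Start with 103.
Step 1: Direct prop: k = (103)/2; new y = k*9 = 103*9/2 = 927/2
Step 2: Multiply by 4: 927/2 * 4 = 1854
Step 3: Direct prop: k = (1854)/9; new y = k*11 = 1854*11/9 = 2266
Final result = 2266

2266


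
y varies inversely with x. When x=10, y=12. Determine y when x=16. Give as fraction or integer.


Inverse proportion: y = k/x
Find k: k = 10 * 12 = 120
Compute y at x=16: y = 120/16
y = 15/2

15/2


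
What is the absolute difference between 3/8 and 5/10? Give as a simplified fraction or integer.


Simplify: 3/8 = 3/8 and 5/10 = 1/2
Find common denominator: LCD = 8
Convert: 3/8 and 4/8
Difference = |3 - 4|/8 = 1/8
Simplified = 1/8

1/8


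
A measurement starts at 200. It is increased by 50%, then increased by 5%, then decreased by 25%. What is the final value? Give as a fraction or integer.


Start: 200
Step 1: increase by 50% => multiply by 150/100
  200 * 150/100 = 300
Step 2: increase by 5% => multiply by 105/100
  300 * 105/100 = 315
Step 3: decrease by 25% => multiply by 75/100
  315 * 75/100 = 945/4
Final value = 945/4

945/4


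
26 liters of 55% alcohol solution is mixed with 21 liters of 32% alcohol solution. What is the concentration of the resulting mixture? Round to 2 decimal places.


Solute in mixture 1 = 55% of 26 L = 26*55/100 = 143/10 L
Solute in mixture 2 = 32% of 21 L = 21*32/100 = 168/25 L
Total solute = 143/10 + 168/25 = 1051/50 L
Total volume = 26 + 21 = 47 L
Final concentration = 1051/50/47 * 100 = 44.72%

44.72


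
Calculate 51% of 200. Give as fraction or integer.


Compute 51% of 200
Convert percentage: 51% = 51/100
Multiply: 200 * 51/100
= 10200/100
= 102

102


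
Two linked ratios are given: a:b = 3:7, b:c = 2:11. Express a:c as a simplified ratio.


Given a:b = 3:7 and b:c = 2:11
Make b consistent. Multiply first ratio by 2: a:b = 6:14
Multiply second ratio by 7: b:c = 14:77
Now b = 14 in both, so a:b:c = 6:14:77
Therefore a:c = 6:77
Simplify by GCD: a:c = 6:77

6:77


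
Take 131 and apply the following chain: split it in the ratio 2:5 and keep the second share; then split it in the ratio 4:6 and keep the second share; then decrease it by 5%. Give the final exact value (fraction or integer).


Start with 131.
Step 1: Split 2:5, second share = 131 * 5/7 = 655/7
Step 2: Split 4:6, second share = 655/7 * 6/10 = 393/7
Step 3: Decrease by 5%: 393/7 * 95/100 = 7467/140
Final result = 7467/140

7467/140


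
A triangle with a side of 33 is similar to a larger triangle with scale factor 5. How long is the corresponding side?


Similar triangles have proportional sides
Scale factor = 5
Smaller side = 33
Corresponding larger side = 33 * 5
= 165

165


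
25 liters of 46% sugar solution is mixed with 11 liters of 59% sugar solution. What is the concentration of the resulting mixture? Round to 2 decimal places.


Solute in mixture 1 = 46% of 25 L = 25*46/100 = 23/2 L
Solute in mixture 2 = 59% of 11 L = 11*59/100 = 649/100 L
Total solute = 23/2 + 649/100 = 1799/100 L
Total volume = 25 + 11 = 36 L
Final concentration = 1799/100/36 * 100 = 49.97%

49.97


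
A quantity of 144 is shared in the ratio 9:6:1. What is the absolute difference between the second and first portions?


Total parts = 9 + 6 + 1 = 16
Value per part = 144 / 16 = 9
Shares: 9*9=81, 6*9=54, 1*9=9
Second share = 54, first share = 81
Difference = |54 - 81| = 27

27


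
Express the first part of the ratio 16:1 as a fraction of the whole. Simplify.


Total parts = 16 + 1 = 17
First part fraction = 16/17
Simplify: 16/17 = 16/17

16/17


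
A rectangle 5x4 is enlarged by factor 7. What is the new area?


Original dimensions: 5 x 4
Enlargement factor = 7
New width = 5 * 7 = 35
New height = 4 * 7 = 28
New area = 35 * 28 = 980

980


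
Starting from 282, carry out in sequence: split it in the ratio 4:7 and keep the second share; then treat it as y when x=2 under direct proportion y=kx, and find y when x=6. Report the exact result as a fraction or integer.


Start with 282.
Step 1: Split 4:7, second share = 282 * 7/11 = 1974/11
Step 2: Direct prop: k = (1974/11)/2; new y = k*6 = 1974/11*6/2 = 5922/11
Final result = 5922/11

5922/11


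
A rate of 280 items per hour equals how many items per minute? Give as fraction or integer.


Converting from per hour to per minute
Rate = 280 items per hour
Divide by 60: 280/60
= 14/3 items per minute

14/3


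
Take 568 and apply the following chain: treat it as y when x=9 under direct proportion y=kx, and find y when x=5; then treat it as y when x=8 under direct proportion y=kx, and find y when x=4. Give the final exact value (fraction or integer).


Start with 568.
Step 1: Direct prop: k = (568)/9; new y = k*5 = 568*5/9 = 2840/9
Step 2: Direct prop: k = (2840/9)/8; new y = k*4 = 2840/9*4/8 = 1420/9
Final result = 1420/9

1420/9


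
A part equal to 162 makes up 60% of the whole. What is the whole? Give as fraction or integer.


Given: 162 is 60% of the whole
Set up: 162 = 60/100 * whole
whole = 162 * 100 / 60
whole = 16200 / 60
whole = 270

270


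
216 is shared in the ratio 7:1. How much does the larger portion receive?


Total parts = 7 + 1 = 8
Value per part = 216 / 8 = 27
First share = 7 * 27 = 189
Second share = 1 * 27 = 27
Larger share = 189

189


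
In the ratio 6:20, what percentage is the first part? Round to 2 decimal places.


Total parts = 6 + 20 = 26
First part fraction = 6/26
Percentage = (6/26) * 100
= 0.230769 * 100
= 23.08%

23.08


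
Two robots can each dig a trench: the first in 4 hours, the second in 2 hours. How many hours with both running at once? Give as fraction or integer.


Rate of A = 1/4 job per hour
Rate of B = 1/2 job per hour
Combined rate = 1/4 + 1/2
Find common denominator: (2 + 4)/(4*2) = 6/8
Combined rate = 3/4 job per hour
Time together = 1 / (3/4) = 4/3 hours

4/3


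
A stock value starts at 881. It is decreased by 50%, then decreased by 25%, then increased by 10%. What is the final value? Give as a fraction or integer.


Start: 881
Step 1: decrease by 50% => multiply by 50/100
  881 * 50/100 = 881/2
Step 2: decrease by 25% => multiply by 75/100
  881/2 * 75/100 = 2643/8
Step 3: increase by 10% => multiply by 110/100
  2643/8 * 110/100 = 29073/80
Final value = 29073/80

29073/80


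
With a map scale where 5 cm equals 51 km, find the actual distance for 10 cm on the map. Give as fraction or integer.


Map scale: 5 cm = 51 km
Measured distance on map = 10 cm
Set up proportion: 10 * 51 / 5
= 510 / 5
= 102 km

102


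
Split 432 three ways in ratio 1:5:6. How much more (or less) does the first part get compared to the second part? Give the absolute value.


Total parts = 1 + 5 + 6 = 12
Value per part = 432 / 12 = 36
Shares: 1*36=36, 5*36=180, 6*36=216
First share = 36, second share = 180
Difference = |36 - 180| = 144

144


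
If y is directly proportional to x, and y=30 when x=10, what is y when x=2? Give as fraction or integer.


Direct proportion: y = kx
Find k: k = 30/10 = 3
Compute y at x=2: y = 3 * 2
y = 6

6


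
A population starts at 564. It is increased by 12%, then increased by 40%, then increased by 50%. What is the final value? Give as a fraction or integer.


Start: 564
Step 1: increase by 12% => multiply by 112/100
  564 * 112/100 = 15792/25
Step 2: increase by 40% => multiply by 140/100
  15792/25 * 140/100 = 110544/125
Step 3: increase by 50% => multiply by 150/100
  110544/125 * 150/100 = 165816/125
Final value = 165816/125

165816/125


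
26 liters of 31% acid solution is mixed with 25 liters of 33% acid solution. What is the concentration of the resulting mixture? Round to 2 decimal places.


Solute in mixture 1 = 31% of 26 L = 26*31/100 = 403/50 L
Solute in mixture 2 = 33% of 25 L = 25*33/100 = 33/4 L
Total solute = 403/50 + 33/4 = 1631/100 L
Total volume = 26 + 25 = 51 L
Final concentration = 1631/100/51 * 100 = 31.98%

31.98


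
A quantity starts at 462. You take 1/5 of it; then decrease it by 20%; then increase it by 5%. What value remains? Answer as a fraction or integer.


Start with 462.
Step 1: Take 1/5: 462 * 1/5 = 462/5
Step 2: Decrease by 20%: 462/5 * 80/100 = 1848/25
Step 3: Increase by 5%: 1848/25 * 105/100 = 9702/125
Final result = 9702/125

9702/125


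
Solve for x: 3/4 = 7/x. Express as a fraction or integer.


Setting up: 3/4 = 7/x
Cross multiply: 3 * x = 4 * 7
3x = 28
x = 28/3
x = 28/3

28/3


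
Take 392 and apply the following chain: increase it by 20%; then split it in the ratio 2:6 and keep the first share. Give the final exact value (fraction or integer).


Start with 392.
Step 1: Increase by 20%: 392 * 120/100 = 2352/5
Step 2: Split 2:6, first share = 2352/5 * 2/8 = 588/5
Final result = 588/5

588/5


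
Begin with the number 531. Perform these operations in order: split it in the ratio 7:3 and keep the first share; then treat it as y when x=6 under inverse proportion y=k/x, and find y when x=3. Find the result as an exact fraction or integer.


Start with 531.
Step 1: Split 7:3, first share = 531 * 7/10 = 3717/10
Step 2: Inverse prop: k = (3717/10)*6; new y = k/3 = 3717/10*6/3 = 3717/5
Final result = 3717/5

3717/5


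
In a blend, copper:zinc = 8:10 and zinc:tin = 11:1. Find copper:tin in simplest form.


Given a:b = 8:10 and b:c = 11:1
Make b consistent. Multiply first ratio by 11: a:b = 88:110
Multiply second ratio by 10: b:c = 110:10
Now b = 110 in both, so a:b:c = 88:110:10
Therefore a:c = 88:10
Simplify by GCD: a:c = 44:5

44:5


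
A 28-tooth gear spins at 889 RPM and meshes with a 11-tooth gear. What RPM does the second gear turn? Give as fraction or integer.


Gear ratio: teeth_A * RPM_A = teeth_B * RPM_B
28 * 889 = 11 * RPM_B
24892 = 11 * RPM_B
RPM_B = 24892 / 11
RPM_B = 24892/11

24892/11


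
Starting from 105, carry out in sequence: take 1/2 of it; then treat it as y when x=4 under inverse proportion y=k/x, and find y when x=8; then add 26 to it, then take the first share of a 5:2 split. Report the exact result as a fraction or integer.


Start with 105.
Step 1: Take 1/2: 105 * 1/2 = 105/2
Step 2: Inverse prop: k = (105/2)*4; new y = k/8 = 105/2*4/8 = 105/4
Step 3: Add 26: 105/4+26=209/4; split 5:2 first = 209/4*5/7 = 1045/28
Final result = 1045/28

1045/28


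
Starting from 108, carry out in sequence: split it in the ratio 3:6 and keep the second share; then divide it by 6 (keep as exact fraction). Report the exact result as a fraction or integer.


Start with 108.
Step 1: Split 3:6, second share = 108 * 6/9 = 72
Step 2: Divide by 6: 72 / 6 = 12
Final result = 12

12


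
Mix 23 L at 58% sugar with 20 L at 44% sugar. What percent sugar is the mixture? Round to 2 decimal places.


Solute in mixture 1 = 58% of 23 L = 23*58/100 = 667/50 L
Solute in mixture 2 = 44% of 20 L = 20*44/100 = 44/5 L
Total solute = 667/50 + 44/5 = 1107/50 L
Total volume = 23 + 20 = 43 L
Final concentration = 1107/50/43 * 100 = 51.49%

51.49


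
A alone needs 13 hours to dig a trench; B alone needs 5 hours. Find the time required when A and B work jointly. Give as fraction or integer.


Rate of A = 1/13 job per hour
Rate of B = 1/5 job per hour
Combined rate = 1/13 + 1/5
Find common denominator: (5 + 13)/(13*5) = 18/65
Combined rate = 18/65 job per hour
Time together = 1 / (18/65) = 65/18 hours

65/18


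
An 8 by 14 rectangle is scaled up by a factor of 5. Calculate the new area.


Original dimensions: 8 x 14
Enlargement factor = 5
New width = 8 * 5 = 40
New height = 14 * 5 = 70
New area = 40 * 70 = 2800

2800


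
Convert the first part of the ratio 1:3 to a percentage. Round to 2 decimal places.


Total parts = 1 + 3 = 4
First part fraction = 1/4
Percentage = (1/4) * 100
= 0.25 * 100
= 25.00%

25.00


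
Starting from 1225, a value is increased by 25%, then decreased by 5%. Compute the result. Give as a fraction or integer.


Start: 1225
Step 1: increase by 25% => multiply by 125/100
  1225 * 125/100 = 6125/4
Step 2: decrease by 5% => multiply by 95/100
  6125/4 * 95/100 = 23275/16
Final value = 23275/16

23275/16


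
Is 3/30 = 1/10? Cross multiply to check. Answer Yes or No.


Cross multiply to check 3/30 = 1/10
Left cross product: 3 * 10 = 30
Right cross product: 30 * 1 = 30
30 = 30
Equal, so proportions match => Yes

Yes


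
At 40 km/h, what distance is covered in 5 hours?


Using distance = speed * time
Speed = 40 km/h
Time = 5 hours
Distance = 40 * 5
= 200 km

200


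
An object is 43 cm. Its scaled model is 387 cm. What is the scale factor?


Original length = 43 cm
Scaled length = 387 cm
Scale factor = 387 / 43
= 9

9


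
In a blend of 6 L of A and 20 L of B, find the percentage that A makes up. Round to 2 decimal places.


Volume of A = 6 L
Volume of B = 20 L
Total volume = 6 + 20 = 26 L
Percentage of A = (6/26) * 100
= 23.08%

23.08


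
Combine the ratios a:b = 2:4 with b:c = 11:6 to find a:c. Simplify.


Given a:b = 2:4 and b:c = 11:6
Make b consistent. Multiply first ratio by 11: a:b = 22:44
Multiply second ratio by 4: b:c = 44:24
Now b = 44 in both, so a:b:c = 22:44:24
Therefore a:c = 22:24
Simplify by GCD: a:c = 11:12

11:12


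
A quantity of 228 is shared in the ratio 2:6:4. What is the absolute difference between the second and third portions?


Total parts = 2 + 6 + 4 = 12
Value per part = 228 / 12 = 19
Shares: 2*19=38, 6*19=114, 4*19=76
Second share = 114, third share = 76
Difference = |114 - 76| = 38

38


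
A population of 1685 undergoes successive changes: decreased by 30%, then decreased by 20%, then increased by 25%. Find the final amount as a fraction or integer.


Start: 1685
Step 1: decrease by 30% => multiply by 70/100
  1685 * 70/100 = 2359/2
Step 2: decrease by 20% => multiply by 80/100
  2359/2 * 80/100 = 4718/5
Step 3: increase by 25% => multiply by 125/100
  4718/5 * 125/100 = 2359/2
Final value = 2359/2

2359/2


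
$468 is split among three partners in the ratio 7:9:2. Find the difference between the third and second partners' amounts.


Total parts = 7 + 9 + 2 = 18
Value per part = 468 / 18 = 26
Shares: 7*26=182, 9*26=234, 2*26=52
Third share = 52, second share = 234
Difference = |52 - 234| = 182

182


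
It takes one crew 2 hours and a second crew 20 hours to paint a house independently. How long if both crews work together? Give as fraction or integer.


Rate of A = 1/2 job per hour
Rate of B = 1/20 job per hour
Combined rate = 1/2 + 1/20
Find common denominator: (20 + 2)/(2*20) = 22/40
Combined rate = 11/20 job per hour
Time together = 1 / (11/20) = 20/11 hours

20/11


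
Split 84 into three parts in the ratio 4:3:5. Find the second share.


Ratio = 4:3:5
Total parts = 4 + 3 + 5 = 12
Value per part = 84 / 12 = 7
First share = 4 * 7 = 28
Middle share = 3 * 7 = 21
Third share = 5 * 7 = 35

21


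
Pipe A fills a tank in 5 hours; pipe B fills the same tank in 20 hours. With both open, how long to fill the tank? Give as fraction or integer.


Rate of A = 1/5 job per hour
Rate of B = 1/20 job per hour
Combined rate = 1/5 + 1/20
Find common denominator: (20 + 5)/(5*20) = 25/100
Combined rate = 1/4 job per hour
Time together = 1 / (1/4) = 4 hours

4


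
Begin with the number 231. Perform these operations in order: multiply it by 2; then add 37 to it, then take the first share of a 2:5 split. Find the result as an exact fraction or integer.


Start with 231.
Step 1: Multiply by 2: 231 * 2 = 462
Step 2: Add 37: 462+37=499; split 2:5 first = 499*2/7 = 998/7
Final result = 998/7

998/7


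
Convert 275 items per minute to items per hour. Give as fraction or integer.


Converting from per minute to per hour
Rate = 275 items per minute
Multiply by 60: 275 * 60
= 16500 items per hour

16500


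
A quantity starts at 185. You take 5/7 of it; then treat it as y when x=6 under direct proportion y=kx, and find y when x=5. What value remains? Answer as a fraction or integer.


Start with 185.
Step 1: Take 5/7: 185 * 5/7 = 925/7
Step 2: Direct prop: k = (925/7)/6; new y = k*5 = 925/7*5/6 = 4625/42
Final result = 4625/42

4625/42


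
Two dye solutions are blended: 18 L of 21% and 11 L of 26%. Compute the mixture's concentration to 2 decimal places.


Solute in mixture 1 = 21% of 18 L = 18*21/100 = 189/50 L
Solute in mixture 2 = 26% of 11 L = 11*26/100 = 143/50 L
Total solute = 189/50 + 143/50 = 166/25 L
Total volume = 18 + 11 = 29 L
Final concentration = 166/25/29 * 100 = 22.90%

22.90


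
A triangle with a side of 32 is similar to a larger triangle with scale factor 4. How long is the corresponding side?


Similar triangles have proportional sides
Scale factor = 4
Smaller side = 32
Corresponding larger side = 32 * 4
= 128

128


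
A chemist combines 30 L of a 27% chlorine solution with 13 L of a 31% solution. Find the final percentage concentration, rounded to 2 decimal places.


Solute in mixture 1 = 27% of 30 L = 30*27/100 = 81/10 L
Solute in mixture 2 = 31% of 13 L = 13*31/100 = 403/100 L
Total solute = 81/10 + 403/100 = 1213/100 L
Total volume = 30 + 13 = 43 L
Final concentration = 1213/100/43 * 100 = 28.21%

28.21


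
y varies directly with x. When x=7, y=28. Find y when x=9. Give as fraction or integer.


Direct proportion: y = kx
Find k: k = 28/7 = 4
Compute y at x=9: y = 4 * 9
y = 36

36


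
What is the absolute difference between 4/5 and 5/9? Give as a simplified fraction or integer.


Simplify: 4/5 = 4/5 and 5/9 = 5/9
Find common denominator: LCD = 45
Convert: 36/45 and 25/45
Difference = |36 - 25|/45 = 11/45
Simplified = 11/45

11/45


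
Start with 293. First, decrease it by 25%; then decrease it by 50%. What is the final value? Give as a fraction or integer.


Start with 293.
Step 1: Decrease by 25%: 293 * 75/100 = 879/4
Step 2: Decrease by 50%: 879/4 * 50/100 = 879/8
Final result = 879/8

879/8


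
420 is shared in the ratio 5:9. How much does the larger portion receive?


Total parts = 5 + 9 = 14
Value per part = 420 / 14 = 30
First share = 5 * 30 = 150
Second share = 9 * 30 = 270
Larger share = 270

270


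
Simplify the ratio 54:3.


Find GCD(54, 3)
GCD = 3
Divide both by 3: 54/3 = 18, 3/3 = 1
Simplified ratio = 18:1

18:1


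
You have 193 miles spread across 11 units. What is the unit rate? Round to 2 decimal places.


Total miles = 193
Number of units = 11
Unit rate = 193 / 11
= 17.55 miles per unit

17.55


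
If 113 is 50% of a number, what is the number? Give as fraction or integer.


Given: 113 is 50% of the whole
Set up: 113 = 50/100 * whole
whole = 113 * 100 / 50
whole = 11300 / 50
whole = 226

226


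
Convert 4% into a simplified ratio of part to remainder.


Part = 4%, Remainder = 96%
Ratio = 4:96
GCD(4, 96) = 4
Simplify: 1:24 = 1:24

1:24


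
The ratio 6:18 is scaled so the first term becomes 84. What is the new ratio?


Original ratio: 6:18
First term target: 84
Scale factor = 84 / 6 = 14
Multiply second term: 18 * 14 = 252
Equivalent ratio = 84:252

84:252


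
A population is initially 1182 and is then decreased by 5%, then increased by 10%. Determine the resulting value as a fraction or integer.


Start: 1182
Step 1: decrease by 5% => multiply by 95/100
  1182 * 95/100 = 11229/10
Step 2: increase by 10% => multiply by 110/100
  11229/10 * 110/100 = 123519/100
Final value = 123519/100

123519/100


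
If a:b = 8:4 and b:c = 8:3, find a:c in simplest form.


Given a:b = 8:4 and b:c = 8:3
Make b consistent. Multiply first ratio by 8: a:b = 64:32
Multiply second ratio by 4: b:c = 32:12
Now b = 32 in both, so a:b:c = 64:32:12
Therefore a:c = 64:12
Simplify by GCD: a:c = 16:3

16:3


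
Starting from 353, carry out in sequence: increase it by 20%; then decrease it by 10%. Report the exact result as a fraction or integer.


Start with 353.
Step 1: Increase by 20%: 353 * 120/100 = 2118/5
Step 2: Decrease by 10%: 2118/5 * 90/100 = 9531/25
Final result = 9531/25

9531/25


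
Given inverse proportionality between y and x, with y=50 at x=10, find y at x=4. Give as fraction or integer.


Inverse proportion: y = k/x
Find k: k = 10 * 50 = 500
Compute y at x=4: y = 500/4
y = 125

125


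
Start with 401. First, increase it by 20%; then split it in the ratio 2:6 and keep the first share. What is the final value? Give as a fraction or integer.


Start with 401.
Step 1: Increase by 20%: 401 * 120/100 = 2406/5
Step 2: Split 2:6, first share = 2406/5 * 2/8 = 1203/10
Final result = 1203/10

1203/10
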